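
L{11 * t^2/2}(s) 11/s^3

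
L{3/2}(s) 3/(2*s)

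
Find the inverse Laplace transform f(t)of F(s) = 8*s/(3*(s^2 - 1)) 8*cosh(t)/3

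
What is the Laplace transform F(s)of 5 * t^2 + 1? 1/s + 10/s^3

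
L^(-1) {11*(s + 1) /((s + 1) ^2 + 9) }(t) 11*exp(-t)*cos(3*t) 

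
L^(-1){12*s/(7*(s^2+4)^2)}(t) 3*t*sin(2*t)/7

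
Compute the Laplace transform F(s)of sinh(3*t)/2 3/(2*(s^2 - 9))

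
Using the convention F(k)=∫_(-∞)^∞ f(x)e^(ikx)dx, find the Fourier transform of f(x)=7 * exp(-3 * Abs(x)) 42/(k^2 + 9)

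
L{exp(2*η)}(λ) 1/(λ - 2)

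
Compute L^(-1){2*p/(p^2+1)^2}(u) u*sin(u)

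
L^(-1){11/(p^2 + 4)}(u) 11*sin(2*u)/2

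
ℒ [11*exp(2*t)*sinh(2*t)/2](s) 11/(s*(s - 4))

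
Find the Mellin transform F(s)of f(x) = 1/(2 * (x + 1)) pi * csc(pi * s)/2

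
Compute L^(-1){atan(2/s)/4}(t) sin(2*t)/(4*t)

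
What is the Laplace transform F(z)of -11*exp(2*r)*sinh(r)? -11/((z - 2)^2-1)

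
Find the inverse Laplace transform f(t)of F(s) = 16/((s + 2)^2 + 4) 8 * exp(-2 * t) * sin(2 * t)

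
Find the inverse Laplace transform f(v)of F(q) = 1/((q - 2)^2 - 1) exp(2*v)*sinh(v)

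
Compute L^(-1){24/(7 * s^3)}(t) 12 * t^2/7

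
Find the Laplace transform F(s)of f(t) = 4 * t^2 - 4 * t 8/s^3 - 4/s^2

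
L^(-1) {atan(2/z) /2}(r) sin(2*r) /(2*r) 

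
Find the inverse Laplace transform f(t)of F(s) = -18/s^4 -3*t^3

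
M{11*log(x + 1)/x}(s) -11*pi*csc(pi*s)/(s - 1)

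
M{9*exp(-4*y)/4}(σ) 9*gamma(σ)/(4*2^(2*σ))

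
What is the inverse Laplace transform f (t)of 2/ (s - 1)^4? t^3*exp (t)/3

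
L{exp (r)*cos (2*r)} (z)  (z - 1)/ ( (z - 1)^2 + 4)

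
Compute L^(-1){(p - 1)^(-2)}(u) u * exp(u)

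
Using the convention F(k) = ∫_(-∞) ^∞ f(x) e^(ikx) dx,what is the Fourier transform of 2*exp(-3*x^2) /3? 2*sqrt(3)*sqrt(pi)*exp(-k^2/12) /9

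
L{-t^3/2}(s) -3/s^4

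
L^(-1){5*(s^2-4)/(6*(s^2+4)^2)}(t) 5*t*cos(2*t)/6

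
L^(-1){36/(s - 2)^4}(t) 6*t^3*exp(2*t)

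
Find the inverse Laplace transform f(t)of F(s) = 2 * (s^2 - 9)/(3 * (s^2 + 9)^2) 2 * t * cos(3 * t)/3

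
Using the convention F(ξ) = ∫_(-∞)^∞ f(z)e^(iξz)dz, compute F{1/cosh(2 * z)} pi/(2 * cosh(pi * ξ/4))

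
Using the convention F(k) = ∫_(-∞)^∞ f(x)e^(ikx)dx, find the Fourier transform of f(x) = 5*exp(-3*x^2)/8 5*sqrt(3)*sqrt(pi)*exp(-k^2/12)/24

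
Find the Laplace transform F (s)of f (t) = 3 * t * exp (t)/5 3/ (5 * (s - 1)^2)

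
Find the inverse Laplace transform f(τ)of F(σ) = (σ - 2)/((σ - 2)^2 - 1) exp(2*τ)*cosh(τ)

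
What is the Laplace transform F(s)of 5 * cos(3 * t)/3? 5 * s/(3 * (s^2 + 9))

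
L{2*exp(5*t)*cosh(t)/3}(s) 2*(s - 5)/(3*((s - 5)^2 - 1))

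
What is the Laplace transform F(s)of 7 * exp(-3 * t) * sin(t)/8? 7/(8 * ((s + 3)^2 + 1))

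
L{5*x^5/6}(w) 100/w^6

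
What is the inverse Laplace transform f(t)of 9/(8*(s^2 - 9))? 3*sinh(3*t)/8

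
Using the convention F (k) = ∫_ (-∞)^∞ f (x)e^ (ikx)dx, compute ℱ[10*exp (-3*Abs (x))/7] 60/ (7*(k^2+9))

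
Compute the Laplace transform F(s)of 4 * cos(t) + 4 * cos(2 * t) 4 * s/(s^2 + 1) + 4 * s/(s^2 + 4)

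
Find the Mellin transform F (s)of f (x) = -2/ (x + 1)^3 -pi*(s - 2)*(s - 1)/sin (pi*s)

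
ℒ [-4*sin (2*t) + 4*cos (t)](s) 4*s/ (s^2 + 1) - 8/ (s^2 + 4)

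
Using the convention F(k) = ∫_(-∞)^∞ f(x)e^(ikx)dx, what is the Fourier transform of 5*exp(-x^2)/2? 5*sqrt(pi)*exp(-k^2/4)/2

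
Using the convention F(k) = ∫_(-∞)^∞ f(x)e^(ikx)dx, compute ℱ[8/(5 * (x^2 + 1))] 8 * pi * exp(-Abs(k))/5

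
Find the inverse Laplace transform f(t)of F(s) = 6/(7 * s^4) t^3/7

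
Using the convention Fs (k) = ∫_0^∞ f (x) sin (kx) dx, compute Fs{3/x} 3*pi/2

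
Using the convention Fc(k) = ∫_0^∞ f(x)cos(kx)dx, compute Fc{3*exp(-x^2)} 3*sqrt(pi)*exp(-k^2/4)/2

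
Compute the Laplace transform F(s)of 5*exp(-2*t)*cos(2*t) 5*(s + 2)/((s + 2)^2 + 4)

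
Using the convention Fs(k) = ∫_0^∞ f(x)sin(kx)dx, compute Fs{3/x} 3*pi/2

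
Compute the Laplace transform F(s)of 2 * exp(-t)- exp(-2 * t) 2/(s + 1) - 1/(s + 2)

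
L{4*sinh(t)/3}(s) 4/(3*(s^2 - 1))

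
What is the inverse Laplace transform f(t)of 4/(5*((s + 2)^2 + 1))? 4*exp(-2*t)*sin(t)/5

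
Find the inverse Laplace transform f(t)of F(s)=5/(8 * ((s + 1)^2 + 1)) 5 * exp(-t) * sin(t)/8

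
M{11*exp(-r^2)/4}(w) 11*gamma(w/2)/8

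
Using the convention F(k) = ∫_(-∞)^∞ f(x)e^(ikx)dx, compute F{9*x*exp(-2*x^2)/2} 9*sqrt(2)*I*sqrt(pi)*k*exp(-k^2/8)/16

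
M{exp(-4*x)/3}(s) gamma(s)/(3*4^s)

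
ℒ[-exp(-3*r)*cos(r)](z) (-z - 3) /((z+3) ^2+1) 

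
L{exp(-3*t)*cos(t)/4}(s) (s + 3)/(4*((s + 3)^2 + 1))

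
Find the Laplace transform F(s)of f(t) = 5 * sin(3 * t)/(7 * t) 5 * atan(3/s)/7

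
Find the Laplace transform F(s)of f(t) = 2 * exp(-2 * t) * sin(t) 2/((s + 2)^2 + 1)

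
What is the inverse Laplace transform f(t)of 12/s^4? 2 * t^3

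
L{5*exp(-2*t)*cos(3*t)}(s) 5*(s + 2)/((s + 2)^2 + 9)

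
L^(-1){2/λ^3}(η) η^2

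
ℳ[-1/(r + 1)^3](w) -pi * (w - 2) * (w - 1)/(2 * sin(pi * w))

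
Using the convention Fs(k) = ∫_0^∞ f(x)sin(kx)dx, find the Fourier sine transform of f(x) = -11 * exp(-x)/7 -11 * k/(7 * k^2 + 7)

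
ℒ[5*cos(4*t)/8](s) 5*s/(8*(s^2 + 16))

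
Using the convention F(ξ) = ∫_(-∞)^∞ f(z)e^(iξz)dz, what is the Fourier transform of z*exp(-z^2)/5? I*sqrt(pi)*ξ*exp(-ξ^2/4)/10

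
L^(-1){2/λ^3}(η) η^2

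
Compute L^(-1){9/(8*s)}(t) 9/8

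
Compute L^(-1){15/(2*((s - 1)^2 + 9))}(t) 5*exp(t)*sin(3*t)/2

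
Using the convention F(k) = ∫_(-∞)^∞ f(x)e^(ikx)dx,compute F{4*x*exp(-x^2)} 2*I*sqrt(pi)*k*exp(-k^2/4)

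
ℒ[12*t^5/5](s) 288/s^6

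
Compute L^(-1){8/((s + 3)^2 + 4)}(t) 4*exp(-3*t)*sin(2*t)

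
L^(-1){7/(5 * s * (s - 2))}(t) 7 * exp(t) * sinh(t)/5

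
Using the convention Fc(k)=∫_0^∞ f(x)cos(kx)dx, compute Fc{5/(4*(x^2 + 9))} 5*pi*exp(-3*k)/24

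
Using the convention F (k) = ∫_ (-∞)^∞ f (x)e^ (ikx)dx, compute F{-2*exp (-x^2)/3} -2*sqrt (pi)*exp (-k^2/4)/3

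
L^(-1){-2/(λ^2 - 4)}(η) -sinh(2*η)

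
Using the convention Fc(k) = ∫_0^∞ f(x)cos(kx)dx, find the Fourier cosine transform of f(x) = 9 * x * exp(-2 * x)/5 9 * (4 - k^2)/(5 * (k^2 + 4)^2)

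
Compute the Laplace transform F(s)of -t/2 -1/(2*s^2)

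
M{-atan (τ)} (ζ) pi * sec (pi * ζ/2)/ (2 * ζ)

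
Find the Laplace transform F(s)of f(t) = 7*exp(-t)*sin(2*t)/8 7/(4*((s + 1)^2 + 4))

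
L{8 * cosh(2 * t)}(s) 8 * s/(s^2 - 4)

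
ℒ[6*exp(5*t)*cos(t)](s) 6*(s - 5)/((s - 5)^2 + 1)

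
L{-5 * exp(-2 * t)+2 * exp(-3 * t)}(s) 2/(s+3)-5/(s+2)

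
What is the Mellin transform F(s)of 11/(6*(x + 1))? 11*pi*csc(pi*s)/6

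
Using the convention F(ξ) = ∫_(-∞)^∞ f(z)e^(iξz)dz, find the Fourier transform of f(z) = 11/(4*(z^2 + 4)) 11*pi*exp(-2*Abs(ξ))/8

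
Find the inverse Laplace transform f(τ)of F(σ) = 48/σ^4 8*τ^3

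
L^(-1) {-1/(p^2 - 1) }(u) -sinh(u) 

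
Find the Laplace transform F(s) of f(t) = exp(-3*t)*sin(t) 1/((s + 3) ^2 + 1) 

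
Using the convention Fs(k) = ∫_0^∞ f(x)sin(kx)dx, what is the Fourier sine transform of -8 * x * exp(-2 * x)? -32 * k/(k^2+4)^2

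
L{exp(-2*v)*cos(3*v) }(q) (q + 2) /((q + 2) ^2 + 9) 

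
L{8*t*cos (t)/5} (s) 8*(s^2 - 1)/ (5*(s^2 + 1)^2)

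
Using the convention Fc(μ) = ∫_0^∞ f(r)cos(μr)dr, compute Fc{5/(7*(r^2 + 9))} 5*pi*exp(-3*μ)/42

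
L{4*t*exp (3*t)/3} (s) 4/ (3*(s - 3)^2)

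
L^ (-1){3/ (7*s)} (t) 3/7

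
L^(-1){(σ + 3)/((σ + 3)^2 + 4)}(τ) exp(-3 * τ) * cos(2 * τ)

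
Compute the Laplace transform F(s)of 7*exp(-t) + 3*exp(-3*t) 7/(s + 1) + 3/(s + 3)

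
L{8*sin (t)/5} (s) 8/ (5*(s^2 + 1))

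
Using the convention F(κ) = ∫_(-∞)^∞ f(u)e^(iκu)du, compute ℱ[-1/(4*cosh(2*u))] -pi/(8*cosh(pi*κ/4))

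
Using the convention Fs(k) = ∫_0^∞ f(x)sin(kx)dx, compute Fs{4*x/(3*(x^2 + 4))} 2*pi*exp(-2*k)/3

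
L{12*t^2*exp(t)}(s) 24/(s - 1)^3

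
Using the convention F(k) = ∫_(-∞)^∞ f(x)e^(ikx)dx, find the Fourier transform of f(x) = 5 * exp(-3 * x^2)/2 5 * sqrt(3) * sqrt(pi) * exp(-k^2/12)/6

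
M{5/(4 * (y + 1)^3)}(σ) 5 * pi * (σ - 2) * (σ - 1)/(8 * sin(pi * σ))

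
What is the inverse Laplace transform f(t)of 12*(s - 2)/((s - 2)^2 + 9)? 12*exp(2*t)*cos(3*t)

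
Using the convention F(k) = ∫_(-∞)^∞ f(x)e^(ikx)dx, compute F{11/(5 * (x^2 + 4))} 11 * pi * exp(-2 * Abs(k))/10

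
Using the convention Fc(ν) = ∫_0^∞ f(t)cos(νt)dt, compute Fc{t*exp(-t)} (1 - ν^2)/(ν^2 + 1)^2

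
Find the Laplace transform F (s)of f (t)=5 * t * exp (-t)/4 5/ (4 * (s + 1)^2)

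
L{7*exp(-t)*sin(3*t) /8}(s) 21/(8*((s + 1) ^2 + 9) ) 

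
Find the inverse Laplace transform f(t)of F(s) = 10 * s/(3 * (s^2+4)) 10 * cos(2 * t)/3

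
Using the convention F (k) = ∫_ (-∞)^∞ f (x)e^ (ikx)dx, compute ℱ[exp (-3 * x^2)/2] sqrt (3) * sqrt (pi) * exp (-k^2/12)/6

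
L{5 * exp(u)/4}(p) 5/(4 * (p - 1))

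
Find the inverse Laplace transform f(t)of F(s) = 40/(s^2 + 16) 10*sin(4*t)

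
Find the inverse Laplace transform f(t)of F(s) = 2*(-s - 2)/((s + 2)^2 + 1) -2*exp(-2*t)*cos(t)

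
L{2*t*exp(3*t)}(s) 2/(s - 3)^2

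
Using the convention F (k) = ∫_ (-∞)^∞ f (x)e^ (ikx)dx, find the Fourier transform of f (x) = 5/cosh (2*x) 5*pi/ (2*cosh (pi*k/4))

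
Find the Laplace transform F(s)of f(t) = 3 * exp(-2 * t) 3/(s + 2)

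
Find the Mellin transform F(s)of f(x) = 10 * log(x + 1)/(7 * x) -10 * pi * csc(pi * s)/(7 * s - 7)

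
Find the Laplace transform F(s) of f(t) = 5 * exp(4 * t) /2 5/(2 * (s - 4) ) 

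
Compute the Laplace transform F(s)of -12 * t -12/s^2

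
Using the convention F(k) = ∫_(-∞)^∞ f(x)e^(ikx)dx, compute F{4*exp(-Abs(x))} 8/(k^2 + 1)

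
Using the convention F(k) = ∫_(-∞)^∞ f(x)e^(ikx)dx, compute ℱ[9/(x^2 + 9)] 3 * pi * exp(-3 * Abs(k))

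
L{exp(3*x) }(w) 1/(w - 3) 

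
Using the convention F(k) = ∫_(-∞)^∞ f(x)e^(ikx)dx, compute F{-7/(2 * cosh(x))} -7 * pi/(2 * cosh(pi * k/2))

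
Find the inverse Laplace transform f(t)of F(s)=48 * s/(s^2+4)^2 12 * t * sin(2 * t)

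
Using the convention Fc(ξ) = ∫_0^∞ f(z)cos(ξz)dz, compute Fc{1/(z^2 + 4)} pi * exp(-2 * ξ)/4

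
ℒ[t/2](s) 1/(2 * s^2)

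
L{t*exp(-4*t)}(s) (s + 4)^(-2)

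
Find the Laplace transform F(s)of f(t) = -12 -12/s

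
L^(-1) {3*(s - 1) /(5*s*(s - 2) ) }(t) 3*exp(t)*cosh(t) /5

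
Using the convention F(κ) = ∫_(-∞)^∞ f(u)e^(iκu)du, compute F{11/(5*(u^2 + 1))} 11*pi*exp(-Abs(κ))/5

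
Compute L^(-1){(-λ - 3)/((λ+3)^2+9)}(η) -exp(-3*η)*cos(3*η)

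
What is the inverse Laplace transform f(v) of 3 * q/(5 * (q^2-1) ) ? 3 * cosh(v) /5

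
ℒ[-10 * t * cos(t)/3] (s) 10 * (1 - s^2)/(3 * (s^2+1)^2)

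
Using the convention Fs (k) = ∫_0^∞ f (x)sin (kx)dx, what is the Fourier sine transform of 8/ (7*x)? 4*pi/7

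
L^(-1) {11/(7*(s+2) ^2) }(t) 11*t*exp(-2*t) /7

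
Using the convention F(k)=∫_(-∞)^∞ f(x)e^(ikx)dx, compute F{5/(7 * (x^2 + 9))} 5 * pi * exp(-3 * Abs(k))/21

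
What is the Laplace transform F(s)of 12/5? 12/(5*s)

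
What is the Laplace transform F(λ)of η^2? 2/λ^3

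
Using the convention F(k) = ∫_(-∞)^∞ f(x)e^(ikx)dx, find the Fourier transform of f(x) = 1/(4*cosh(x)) pi/(4*cosh(pi*k/2))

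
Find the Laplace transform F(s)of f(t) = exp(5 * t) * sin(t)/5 1/(5 * ((s - 5)^2 + 1))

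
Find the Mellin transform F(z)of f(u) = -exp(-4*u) -gamma(z)/4^z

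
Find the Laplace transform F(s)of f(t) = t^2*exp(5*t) 2/(s - 5)^3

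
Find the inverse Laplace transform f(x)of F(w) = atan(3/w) sin(3 * x)/x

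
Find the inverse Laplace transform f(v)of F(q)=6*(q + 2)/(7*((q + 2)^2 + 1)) 6*exp(-2*v)*cos(v)/7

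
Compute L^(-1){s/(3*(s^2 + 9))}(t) cos(3*t)/3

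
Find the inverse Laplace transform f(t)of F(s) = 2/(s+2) 2 * exp(-2 * t)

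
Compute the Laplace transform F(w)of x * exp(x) (w - 1)^(-2)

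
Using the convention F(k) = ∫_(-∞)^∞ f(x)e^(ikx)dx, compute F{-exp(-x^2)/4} -sqrt(pi) * exp(-k^2/4)/4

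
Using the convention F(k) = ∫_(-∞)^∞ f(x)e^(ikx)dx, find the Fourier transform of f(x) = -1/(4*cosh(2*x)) -pi/(8*cosh(pi*k/4))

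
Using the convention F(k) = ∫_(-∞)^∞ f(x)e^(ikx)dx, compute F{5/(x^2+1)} 5*pi*exp(-Abs(k))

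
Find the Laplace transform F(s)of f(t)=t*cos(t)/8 (s^2 - 1)/(8*(s^2 + 1)^2)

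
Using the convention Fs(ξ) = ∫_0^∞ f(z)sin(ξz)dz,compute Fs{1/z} pi/2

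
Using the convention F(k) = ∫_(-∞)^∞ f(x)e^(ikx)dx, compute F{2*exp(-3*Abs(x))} 12/(k^2 + 9)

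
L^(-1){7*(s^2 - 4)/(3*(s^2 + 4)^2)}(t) 7*t*cos(2*t)/3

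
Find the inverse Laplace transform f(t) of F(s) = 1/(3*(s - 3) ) exp(3*t) /3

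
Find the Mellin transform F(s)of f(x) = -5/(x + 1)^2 5*pi*(s - 1)/sin(pi*s)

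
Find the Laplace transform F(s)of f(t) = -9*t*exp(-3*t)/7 -9/(7*(s+3)^2)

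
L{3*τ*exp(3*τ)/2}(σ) 3/(2*(σ - 3)^2)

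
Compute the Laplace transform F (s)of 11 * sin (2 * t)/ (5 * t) 11 * atan (2/s)/5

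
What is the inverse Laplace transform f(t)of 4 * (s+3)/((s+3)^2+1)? 4 * exp(-3 * t) * cos(t)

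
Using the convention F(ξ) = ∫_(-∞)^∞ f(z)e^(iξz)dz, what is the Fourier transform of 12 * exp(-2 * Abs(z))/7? 48/(7 * (ξ^2 + 4))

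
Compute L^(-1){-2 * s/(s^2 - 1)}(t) -2 * cosh(t)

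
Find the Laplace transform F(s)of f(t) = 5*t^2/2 5/s^3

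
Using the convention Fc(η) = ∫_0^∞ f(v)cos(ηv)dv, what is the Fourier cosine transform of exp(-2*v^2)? sqrt(2)*sqrt(pi)*exp(-η^2/8)/4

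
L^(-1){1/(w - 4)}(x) exp(4 * x)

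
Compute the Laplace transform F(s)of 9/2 9/(2*s)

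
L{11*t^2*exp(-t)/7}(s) 22/(7*(s + 1)^3)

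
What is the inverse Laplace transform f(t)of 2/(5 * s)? 2/5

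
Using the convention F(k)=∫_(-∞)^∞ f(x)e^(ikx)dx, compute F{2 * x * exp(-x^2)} I * sqrt(pi) * k * exp(-k^2/4)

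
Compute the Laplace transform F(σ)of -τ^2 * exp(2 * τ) -2/(σ - 2)^3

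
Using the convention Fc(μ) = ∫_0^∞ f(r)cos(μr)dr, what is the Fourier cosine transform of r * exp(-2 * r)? (4 - μ^2)/(μ^2 + 4)^2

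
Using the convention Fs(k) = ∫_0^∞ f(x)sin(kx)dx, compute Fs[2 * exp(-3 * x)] 2 * k/(k^2 + 9)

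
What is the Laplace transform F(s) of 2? 2/s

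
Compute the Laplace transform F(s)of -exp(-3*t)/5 -1/(5*s + 15)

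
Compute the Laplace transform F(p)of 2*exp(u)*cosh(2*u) 2*(p - 1)/((p - 1)^2-4)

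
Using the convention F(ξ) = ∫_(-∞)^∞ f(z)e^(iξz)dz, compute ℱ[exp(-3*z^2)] sqrt(3)*sqrt(pi)*exp(-ξ^2/12)/3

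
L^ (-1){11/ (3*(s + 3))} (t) 11*exp (-3*t)/3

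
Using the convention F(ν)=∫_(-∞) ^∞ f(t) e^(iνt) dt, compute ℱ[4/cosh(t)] 4 * pi/cosh(pi * ν/2) 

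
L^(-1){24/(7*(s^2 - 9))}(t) 8*sinh(3*t)/7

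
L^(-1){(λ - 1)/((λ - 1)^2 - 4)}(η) exp(η)*cosh(2*η)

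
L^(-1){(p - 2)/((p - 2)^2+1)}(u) exp(2 * u) * cos(u)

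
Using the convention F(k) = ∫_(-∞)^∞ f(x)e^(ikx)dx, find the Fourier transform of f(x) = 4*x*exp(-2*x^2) sqrt(2)*I*sqrt(pi)*k*exp(-k^2/8)/2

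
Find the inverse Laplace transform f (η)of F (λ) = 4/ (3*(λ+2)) 4*exp (-2*η)/3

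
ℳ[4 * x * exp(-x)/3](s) 4 * gamma(s + 1)/3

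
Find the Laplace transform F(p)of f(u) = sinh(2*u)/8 1/(4*(p^2 - 4))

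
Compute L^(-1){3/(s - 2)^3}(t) 3 * t^2 * exp(2 * t)/2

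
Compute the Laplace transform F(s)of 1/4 1/(4 * s)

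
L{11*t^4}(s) 264/s^5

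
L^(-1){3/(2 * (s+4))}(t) 3 * exp(-4 * t)/2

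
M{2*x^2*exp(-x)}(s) 2*gamma(s + 2)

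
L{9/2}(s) 9/(2 * s)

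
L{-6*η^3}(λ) -36/λ^4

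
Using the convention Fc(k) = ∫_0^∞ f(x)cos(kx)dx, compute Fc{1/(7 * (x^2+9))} pi * exp(-3 * k)/42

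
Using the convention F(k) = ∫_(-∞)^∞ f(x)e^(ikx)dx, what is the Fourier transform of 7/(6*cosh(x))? 7*pi/(6*cosh(pi*k/2))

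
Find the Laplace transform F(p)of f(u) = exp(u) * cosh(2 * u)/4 (p - 1)/(4 * ((p - 1)^2-4))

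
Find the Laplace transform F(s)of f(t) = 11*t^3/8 33/(4*s^4)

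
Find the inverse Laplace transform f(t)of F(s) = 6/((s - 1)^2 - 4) 3 * exp(t) * sinh(2 * t)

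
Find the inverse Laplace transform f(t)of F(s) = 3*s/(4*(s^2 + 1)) 3*cos(t)/4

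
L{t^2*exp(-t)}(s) 2/(s + 1)^3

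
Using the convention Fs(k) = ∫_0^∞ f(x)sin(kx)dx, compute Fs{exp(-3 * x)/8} k/(8 * (k^2 + 9))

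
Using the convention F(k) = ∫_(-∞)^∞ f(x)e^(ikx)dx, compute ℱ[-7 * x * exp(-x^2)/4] -7 * I * sqrt(pi) * k * exp(-k^2/4)/8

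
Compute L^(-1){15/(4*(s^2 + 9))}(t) 5*sin(3*t)/4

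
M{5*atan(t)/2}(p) -5*pi*sec(pi*p/2)/(4*p)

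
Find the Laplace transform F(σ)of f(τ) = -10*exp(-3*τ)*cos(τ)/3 10*(-σ - 3)/(3*((σ + 3)^2 + 1))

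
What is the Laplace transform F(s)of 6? 6/s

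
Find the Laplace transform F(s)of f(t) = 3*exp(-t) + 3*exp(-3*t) 3/(s + 1) + 3/(s + 3)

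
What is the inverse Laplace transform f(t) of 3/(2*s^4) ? t^3/4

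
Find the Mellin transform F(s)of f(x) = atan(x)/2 -pi * sec(pi * s/2)/(4 * s)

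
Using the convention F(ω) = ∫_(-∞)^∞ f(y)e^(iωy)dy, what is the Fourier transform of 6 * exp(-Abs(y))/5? 12/(5 * (ω^2 + 1))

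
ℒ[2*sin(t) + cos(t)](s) s/(s^2 + 1) + 2/(s^2 + 1)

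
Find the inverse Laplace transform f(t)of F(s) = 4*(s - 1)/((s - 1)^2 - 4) 4*exp(t)*cosh(2*t)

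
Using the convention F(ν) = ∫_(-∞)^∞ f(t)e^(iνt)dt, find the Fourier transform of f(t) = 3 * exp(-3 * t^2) sqrt(3) * sqrt(pi) * exp(-ν^2/12)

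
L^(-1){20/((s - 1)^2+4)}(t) 10*exp(t)*sin(2*t)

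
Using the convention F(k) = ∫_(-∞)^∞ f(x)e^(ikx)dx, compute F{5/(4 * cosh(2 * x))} 5 * pi/(8 * cosh(pi * k/4))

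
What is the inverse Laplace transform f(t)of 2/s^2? 2*t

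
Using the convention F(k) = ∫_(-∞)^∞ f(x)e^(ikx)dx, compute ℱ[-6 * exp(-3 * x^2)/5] -2 * sqrt(3) * sqrt(pi) * exp(-k^2/12)/5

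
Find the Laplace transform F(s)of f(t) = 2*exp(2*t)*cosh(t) 2*(s - 2)/((s - 2)^2 - 1)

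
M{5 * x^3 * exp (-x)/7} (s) 5 * gamma (s + 3)/7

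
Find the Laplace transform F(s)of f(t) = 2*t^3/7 12/(7*s^4)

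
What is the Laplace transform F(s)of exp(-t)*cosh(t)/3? (s + 1)/(3*s*(s + 2))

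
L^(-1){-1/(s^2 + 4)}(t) -sin(2 * t)/2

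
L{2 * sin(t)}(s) 2/(s^2 + 1)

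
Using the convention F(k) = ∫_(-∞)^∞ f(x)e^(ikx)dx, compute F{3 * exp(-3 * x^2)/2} sqrt(3) * sqrt(pi) * exp(-k^2/12)/2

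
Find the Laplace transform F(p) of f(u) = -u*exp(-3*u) -1/(p + 3) ^2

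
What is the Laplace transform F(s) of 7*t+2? 7/s^2+2/s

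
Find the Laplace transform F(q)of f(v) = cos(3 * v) q/(q^2 + 9)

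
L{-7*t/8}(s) -7/(8*s^2) 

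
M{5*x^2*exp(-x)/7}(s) 5*gamma(s + 2)/7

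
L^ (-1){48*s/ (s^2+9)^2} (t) 8*t*sin (3*t)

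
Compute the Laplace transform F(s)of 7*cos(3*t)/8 7*s/(8*(s^2 + 9))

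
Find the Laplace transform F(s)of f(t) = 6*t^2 12/s^3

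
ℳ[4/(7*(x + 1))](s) 4*pi*csc(pi*s)/7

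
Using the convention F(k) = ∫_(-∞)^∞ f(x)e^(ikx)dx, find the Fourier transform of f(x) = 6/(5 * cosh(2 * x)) 3 * pi/(5 * cosh(pi * k/4))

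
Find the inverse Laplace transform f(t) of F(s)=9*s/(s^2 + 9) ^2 3*t*sin(3*t) /2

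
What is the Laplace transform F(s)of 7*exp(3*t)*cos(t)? 7*(s - 3)/((s - 3)^2 + 1)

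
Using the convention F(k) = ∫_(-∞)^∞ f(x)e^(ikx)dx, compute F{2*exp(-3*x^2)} 2*sqrt(3)*sqrt(pi)*exp(-k^2/12)/3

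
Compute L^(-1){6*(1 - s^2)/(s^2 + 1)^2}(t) -6*t*cos(t)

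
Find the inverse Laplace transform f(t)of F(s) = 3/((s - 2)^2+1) 3 * exp(2 * t) * sin(t)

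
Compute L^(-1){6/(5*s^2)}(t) 6*t/5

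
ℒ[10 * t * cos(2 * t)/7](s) 10 * (s^2 - 4)/(7 * (s^2 + 4)^2)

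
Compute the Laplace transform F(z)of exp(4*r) 1/(z - 4)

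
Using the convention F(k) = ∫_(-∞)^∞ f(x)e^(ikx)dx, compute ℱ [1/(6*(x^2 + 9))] pi*exp(-3*Abs(k))/18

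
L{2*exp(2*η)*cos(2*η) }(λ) 2*(λ - 2) /((λ - 2) ^2 + 4) 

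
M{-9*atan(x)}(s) 9*pi*sec(pi*s/2)/(2*s)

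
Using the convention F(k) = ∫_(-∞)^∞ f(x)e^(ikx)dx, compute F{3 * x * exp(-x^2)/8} 3 * I * sqrt(pi) * k * exp(-k^2/4)/16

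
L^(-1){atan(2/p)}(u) sin(2 * u)/u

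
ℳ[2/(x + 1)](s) 2 * pi * csc(pi * s)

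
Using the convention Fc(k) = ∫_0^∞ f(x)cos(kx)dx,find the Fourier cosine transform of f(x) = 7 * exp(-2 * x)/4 7/(2 * (k^2 + 4))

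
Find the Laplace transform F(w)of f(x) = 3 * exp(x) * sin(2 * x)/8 3/(4 * ((w - 1)^2 + 4))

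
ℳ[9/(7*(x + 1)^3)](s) 9*pi*(s - 2)*(s - 1)/(14*sin(pi*s))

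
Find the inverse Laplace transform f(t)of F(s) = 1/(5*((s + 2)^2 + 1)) exp(-2*t)*sin(t)/5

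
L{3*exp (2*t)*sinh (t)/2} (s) 3/ (2*( (s - 2)^2 - 1))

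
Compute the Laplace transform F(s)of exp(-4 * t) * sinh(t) 1/((s + 4)^2 - 1)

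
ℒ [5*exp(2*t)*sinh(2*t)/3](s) 10/(3*s*(s - 4))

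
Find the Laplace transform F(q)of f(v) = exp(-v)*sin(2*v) 2/((q + 1)^2 + 4)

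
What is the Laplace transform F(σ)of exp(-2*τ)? 1/(σ + 2)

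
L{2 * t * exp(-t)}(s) 2/(s+1)^2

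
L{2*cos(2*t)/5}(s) 2*s/(5*(s^2 + 4))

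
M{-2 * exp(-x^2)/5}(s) -gamma(s/2)/5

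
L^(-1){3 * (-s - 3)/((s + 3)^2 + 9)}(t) -3 * exp(-3 * t) * cos(3 * t)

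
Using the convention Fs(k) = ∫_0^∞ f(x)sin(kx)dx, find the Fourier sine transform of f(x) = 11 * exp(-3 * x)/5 11 * k/(5 * (k^2 + 9))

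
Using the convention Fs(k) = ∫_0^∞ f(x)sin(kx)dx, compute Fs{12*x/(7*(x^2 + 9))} 6*pi*exp(-3*k)/7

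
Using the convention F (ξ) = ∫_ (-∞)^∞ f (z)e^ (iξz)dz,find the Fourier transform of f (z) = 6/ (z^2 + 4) 3 * pi * exp (-2 * Abs (ξ))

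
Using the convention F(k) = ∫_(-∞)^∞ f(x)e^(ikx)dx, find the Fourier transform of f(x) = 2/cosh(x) 2*pi/cosh(pi*k/2)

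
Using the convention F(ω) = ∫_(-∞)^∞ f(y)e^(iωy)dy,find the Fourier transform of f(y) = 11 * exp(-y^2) 11 * sqrt(pi) * exp(-ω^2/4)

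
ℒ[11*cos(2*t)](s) 11*s/(s^2 + 4)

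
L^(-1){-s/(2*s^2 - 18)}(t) -cosh(3*t)/2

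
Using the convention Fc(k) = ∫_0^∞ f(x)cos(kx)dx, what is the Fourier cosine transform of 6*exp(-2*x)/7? 12/(7*(k^2+4))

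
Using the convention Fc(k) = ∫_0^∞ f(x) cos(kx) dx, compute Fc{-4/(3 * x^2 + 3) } -2 * pi * exp(-k) /3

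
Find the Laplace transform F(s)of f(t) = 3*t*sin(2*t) 12*s/(s^2 + 4)^2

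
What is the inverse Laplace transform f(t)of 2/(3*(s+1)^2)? 2*t*exp(-t)/3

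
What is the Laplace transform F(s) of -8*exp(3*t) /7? -8/(7*s - 21) 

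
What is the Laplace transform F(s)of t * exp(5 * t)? (s - 5)^(-2)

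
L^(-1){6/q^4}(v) v^3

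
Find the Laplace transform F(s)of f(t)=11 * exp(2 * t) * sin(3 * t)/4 33/(4 * ((s - 2)^2 + 9))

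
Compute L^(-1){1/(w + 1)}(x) exp(-x)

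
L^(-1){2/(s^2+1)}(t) 2*sin(t)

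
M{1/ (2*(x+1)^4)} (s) gamma (s)*gamma (4 - s)/12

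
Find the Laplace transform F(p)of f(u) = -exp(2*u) -1/(p - 2)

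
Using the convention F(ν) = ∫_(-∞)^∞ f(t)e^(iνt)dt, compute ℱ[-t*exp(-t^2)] -I*sqrt(pi)*ν*exp(-ν^2/4)/2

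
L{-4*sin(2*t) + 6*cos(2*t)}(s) 6*s/(s^2 + 4)-8/(s^2 + 4)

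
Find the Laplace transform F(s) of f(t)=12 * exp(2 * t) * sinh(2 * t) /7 24/(7 * s * (s - 4) ) 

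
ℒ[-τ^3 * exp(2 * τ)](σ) -6/(σ - 2) ^4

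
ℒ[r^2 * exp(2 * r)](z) 2/(z - 2)^3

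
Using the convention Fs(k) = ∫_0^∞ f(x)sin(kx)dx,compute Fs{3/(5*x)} 3*pi/10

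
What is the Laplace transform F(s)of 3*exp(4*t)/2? 3/(2*(s - 4))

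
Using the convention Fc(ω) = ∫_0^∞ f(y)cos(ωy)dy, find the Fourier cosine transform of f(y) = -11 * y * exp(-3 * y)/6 11 * (ω^2 - 9)/(6 * (ω^2 + 9)^2)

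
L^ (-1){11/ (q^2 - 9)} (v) 11*sinh (3*v)/3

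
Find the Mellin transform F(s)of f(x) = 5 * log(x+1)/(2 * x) -5 * pi * csc(pi * s)/(2 * s - 2)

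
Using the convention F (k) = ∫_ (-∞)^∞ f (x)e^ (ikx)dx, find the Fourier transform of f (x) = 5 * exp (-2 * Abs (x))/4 5/ (k^2 + 4)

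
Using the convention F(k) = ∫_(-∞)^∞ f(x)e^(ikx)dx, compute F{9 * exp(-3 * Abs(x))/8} 27/(4 * (k^2+9))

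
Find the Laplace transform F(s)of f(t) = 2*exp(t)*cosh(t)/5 2*(s - 1)/(5*s*(s - 2))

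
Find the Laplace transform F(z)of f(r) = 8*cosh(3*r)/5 8*z/(5*(z^2 - 9))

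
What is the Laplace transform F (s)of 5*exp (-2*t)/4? 5/ (4*(s + 2))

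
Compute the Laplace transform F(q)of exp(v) 1/(q - 1)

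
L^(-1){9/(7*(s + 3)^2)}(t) 9*t*exp(-3*t)/7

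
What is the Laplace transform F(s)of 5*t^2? 10/s^3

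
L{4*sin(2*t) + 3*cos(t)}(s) 3*s/(s^2 + 1) + 8/(s^2 + 4)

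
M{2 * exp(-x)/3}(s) 2 * gamma(s)/3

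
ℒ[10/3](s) 10/(3 * s)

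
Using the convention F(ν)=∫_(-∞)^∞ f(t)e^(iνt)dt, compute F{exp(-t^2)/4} sqrt(pi)*exp(-ν^2/4)/4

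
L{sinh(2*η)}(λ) 2/(λ^2-4)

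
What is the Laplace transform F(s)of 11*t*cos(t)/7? 11*(s^2 - 1)/(7*(s^2 + 1)^2)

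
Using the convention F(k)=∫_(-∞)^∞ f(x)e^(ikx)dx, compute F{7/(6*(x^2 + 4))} 7*pi*exp(-2*Abs(k))/12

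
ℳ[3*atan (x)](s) -3*pi*sec (pi*s/2)/ (2*s)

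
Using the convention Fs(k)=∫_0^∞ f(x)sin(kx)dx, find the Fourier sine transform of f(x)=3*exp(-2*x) 3*k/(k^2 + 4)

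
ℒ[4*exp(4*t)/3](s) 4/(3*(s - 4))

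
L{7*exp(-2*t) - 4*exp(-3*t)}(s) 7/(s + 2) - 4/(s + 3)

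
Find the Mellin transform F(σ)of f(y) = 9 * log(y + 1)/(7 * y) -9 * pi * csc(pi * σ)/(7 * σ - 7)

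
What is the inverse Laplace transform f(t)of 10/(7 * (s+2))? 10 * exp(-2 * t)/7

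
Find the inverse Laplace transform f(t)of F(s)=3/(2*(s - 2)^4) t^3*exp(2*t)/4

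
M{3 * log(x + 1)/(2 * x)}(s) -3 * pi * csc(pi * s)/(2 * s - 2)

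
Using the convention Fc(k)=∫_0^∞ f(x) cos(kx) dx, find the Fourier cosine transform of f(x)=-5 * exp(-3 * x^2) -5 * sqrt(3) * sqrt(pi) * exp(-k^2/12) /6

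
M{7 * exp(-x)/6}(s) 7 * gamma(s)/6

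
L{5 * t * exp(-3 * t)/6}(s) 5/(6 * (s + 3)^2)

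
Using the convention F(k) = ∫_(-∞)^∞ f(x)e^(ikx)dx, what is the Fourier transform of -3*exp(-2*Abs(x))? -12/(k^2 + 4)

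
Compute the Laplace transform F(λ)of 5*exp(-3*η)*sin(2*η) 10/((λ+3)^2+4)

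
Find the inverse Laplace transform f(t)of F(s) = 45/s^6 3*t^5/8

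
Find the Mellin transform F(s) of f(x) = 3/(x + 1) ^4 gamma(s)*gamma(4 - s) /2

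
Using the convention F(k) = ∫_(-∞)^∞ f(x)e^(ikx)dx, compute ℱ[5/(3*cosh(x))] 5*pi/(3*cosh(pi*k/2))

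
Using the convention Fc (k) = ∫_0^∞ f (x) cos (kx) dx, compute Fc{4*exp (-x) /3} 4/ (3*(k^2+1) ) 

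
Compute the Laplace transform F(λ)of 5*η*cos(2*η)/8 5*(λ^2 - 4)/(8*(λ^2 + 4)^2)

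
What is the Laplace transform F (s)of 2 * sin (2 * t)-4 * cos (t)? 4/ (s^2+4)-4 * s/ (s^2+1)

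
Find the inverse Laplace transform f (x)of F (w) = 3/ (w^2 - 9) sinh (3*x)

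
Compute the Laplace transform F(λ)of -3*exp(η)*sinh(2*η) -6/((λ - 1)^2-4)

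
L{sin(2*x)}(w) 2/(w^2+4)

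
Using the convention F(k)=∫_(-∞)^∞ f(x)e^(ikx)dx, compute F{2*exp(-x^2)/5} 2*sqrt(pi)*exp(-k^2/4)/5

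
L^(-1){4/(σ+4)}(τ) 4*exp(-4*τ)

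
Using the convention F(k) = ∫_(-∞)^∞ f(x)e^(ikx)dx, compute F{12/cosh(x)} 12 * pi/cosh(pi * k/2)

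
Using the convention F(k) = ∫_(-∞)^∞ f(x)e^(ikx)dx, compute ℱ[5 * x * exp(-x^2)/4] 5 * I * sqrt(pi) * k * exp(-k^2/4)/8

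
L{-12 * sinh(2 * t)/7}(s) -24/(7 * s^2 - 28)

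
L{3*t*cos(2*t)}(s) 3*(s^2 - 4)/(s^2 + 4)^2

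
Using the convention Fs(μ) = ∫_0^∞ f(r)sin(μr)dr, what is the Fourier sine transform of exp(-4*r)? μ/(μ^2 + 16)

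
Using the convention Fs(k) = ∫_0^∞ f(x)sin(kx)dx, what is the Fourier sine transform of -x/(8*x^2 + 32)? -pi*exp(-2*k)/16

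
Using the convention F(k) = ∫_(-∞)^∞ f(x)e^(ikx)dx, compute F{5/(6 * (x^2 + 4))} 5 * pi * exp(-2 * Abs(k))/12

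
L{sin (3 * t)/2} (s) 3/ (2 * (s^2 + 9))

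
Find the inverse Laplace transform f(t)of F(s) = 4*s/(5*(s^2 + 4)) 4*cos(2*t)/5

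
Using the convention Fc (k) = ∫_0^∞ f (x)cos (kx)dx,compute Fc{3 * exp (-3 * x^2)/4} sqrt (3) * sqrt (pi) * exp (-k^2/12)/8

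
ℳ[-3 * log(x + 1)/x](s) 3 * pi * csc(pi * s)/(s - 1)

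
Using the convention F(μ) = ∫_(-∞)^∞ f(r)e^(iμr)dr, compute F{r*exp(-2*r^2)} sqrt(2)*I*sqrt(pi)*μ*exp(-μ^2/8)/8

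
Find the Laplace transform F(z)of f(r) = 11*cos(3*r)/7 11*z/(7*(z^2 + 9))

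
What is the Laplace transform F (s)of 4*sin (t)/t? 4*atan (1/s)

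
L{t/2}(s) 1/(2*s^2)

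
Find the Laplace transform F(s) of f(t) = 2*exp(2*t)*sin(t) 2/((s - 2) ^2 + 1) 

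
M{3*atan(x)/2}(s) -3*pi*sec(pi*s/2)/(4*s)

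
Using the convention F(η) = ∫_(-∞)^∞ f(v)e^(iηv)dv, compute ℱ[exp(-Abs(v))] 2/(η^2+1)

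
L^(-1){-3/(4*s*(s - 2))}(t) -3*exp(t)*sinh(t)/4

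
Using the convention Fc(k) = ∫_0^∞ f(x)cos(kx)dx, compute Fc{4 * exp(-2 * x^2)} sqrt(2) * sqrt(pi) * exp(-k^2/8)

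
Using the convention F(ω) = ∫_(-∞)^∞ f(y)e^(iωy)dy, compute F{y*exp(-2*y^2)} sqrt(2)*I*sqrt(pi)*ω*exp(-ω^2/8)/8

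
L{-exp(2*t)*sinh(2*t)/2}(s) -1/(s*(s - 4))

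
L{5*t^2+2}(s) 2/s+10/s^3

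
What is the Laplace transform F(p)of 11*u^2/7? 22/(7*p^3)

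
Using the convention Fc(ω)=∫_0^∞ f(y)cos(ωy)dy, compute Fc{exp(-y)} 1/(ω^2 + 1)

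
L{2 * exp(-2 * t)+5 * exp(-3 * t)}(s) 2/(s+2)+5/(s+3)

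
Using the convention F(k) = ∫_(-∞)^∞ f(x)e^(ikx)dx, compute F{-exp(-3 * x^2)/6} -sqrt(3) * sqrt(pi) * exp(-k^2/12)/18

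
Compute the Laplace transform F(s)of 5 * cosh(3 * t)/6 5 * s/(6 * (s^2 - 9))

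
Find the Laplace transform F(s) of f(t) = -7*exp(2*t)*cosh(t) 7*(2 - s) /((s - 2) ^2-1) 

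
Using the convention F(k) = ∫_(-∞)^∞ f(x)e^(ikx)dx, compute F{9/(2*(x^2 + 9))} 3*pi*exp(-3*Abs(k))/2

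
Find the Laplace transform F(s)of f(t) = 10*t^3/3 20/s^4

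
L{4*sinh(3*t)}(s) 12/(s^2 - 9)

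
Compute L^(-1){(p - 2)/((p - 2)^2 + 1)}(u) exp(2*u)*cos(u)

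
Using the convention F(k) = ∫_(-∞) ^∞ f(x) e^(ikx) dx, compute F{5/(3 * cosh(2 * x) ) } 5 * pi/(6 * cosh(pi * k/4) ) 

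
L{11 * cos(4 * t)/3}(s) 11 * s/(3 * (s^2 + 16))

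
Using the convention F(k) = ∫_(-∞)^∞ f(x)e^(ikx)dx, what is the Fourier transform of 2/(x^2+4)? pi * exp(-2 * Abs(k))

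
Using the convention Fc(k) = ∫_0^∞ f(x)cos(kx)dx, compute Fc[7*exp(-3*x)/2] 21/(2*(k^2 + 9))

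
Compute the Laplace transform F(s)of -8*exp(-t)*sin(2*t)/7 -16/(7*(s + 1)^2 + 28)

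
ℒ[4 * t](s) 4/s^2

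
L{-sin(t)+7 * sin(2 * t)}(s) 14/(s^2+4) - 1/(s^2+1)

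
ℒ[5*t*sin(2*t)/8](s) 5*s/(2*(s^2 + 4)^2)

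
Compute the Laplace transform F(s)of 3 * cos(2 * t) 3 * s/(s^2+4)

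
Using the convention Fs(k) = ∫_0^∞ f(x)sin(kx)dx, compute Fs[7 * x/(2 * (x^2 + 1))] 7 * pi * exp(-k)/4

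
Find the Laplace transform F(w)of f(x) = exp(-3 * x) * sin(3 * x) 3/((w + 3)^2 + 9)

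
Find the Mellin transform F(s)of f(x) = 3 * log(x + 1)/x -3 * pi * csc(pi * s)/(s - 1)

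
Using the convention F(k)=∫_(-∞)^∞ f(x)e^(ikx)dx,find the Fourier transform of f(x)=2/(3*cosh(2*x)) pi/(3*cosh(pi*k/4))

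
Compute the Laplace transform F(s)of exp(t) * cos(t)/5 (s - 1)/(5 * ((s - 1)^2 + 1))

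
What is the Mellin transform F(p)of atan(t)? -pi*sec(pi*p/2)/(2*p)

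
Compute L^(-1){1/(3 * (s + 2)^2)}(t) t * exp(-2 * t)/3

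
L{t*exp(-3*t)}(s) (s+3)^(-2)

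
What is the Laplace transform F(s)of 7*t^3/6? 7/s^4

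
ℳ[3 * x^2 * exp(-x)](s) 3 * gamma(s + 2) 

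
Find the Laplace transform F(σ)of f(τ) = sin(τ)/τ atan(1/σ)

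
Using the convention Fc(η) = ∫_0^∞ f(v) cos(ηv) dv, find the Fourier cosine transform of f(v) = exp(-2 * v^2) sqrt(2) * sqrt(pi) * exp(-η^2/8) /4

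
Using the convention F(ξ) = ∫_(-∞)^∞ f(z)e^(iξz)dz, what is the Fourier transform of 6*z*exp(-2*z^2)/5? 3*sqrt(2)*I*sqrt(pi)*ξ*exp(-ξ^2/8)/20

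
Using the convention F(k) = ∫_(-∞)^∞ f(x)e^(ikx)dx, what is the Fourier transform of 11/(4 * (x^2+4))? 11 * pi * exp(-2 * Abs(k))/8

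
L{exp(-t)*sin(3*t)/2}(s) 3/(2*((s + 1)^2 + 9))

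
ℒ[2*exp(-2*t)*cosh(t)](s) 2*(s + 2)/((s + 2)^2 - 1)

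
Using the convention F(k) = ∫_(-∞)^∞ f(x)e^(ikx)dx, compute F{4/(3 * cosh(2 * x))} 2 * pi/(3 * cosh(pi * k/4))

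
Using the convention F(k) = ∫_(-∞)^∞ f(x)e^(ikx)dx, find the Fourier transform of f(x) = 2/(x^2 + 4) pi * exp(-2 * Abs(k))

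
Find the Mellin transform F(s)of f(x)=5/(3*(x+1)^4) 5*gamma(s)*gamma(4 - s)/18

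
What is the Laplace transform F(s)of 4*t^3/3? 8/s^4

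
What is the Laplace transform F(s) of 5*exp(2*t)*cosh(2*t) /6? 5*(s - 2) /(6*s*(s - 4) ) 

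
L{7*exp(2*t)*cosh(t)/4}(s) 7*(s - 2)/(4*((s - 2)^2 - 1))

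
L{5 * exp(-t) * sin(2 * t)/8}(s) 5/(4 * ((s + 1)^2 + 4))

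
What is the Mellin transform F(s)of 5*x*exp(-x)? 5*gamma(s + 1)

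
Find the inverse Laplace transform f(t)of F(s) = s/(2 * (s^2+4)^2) t * sin(2 * t)/8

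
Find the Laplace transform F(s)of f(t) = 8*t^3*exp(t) 48/(s - 1)^4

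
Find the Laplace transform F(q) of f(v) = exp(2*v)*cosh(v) (q - 2) /((q - 2) ^2 - 1) 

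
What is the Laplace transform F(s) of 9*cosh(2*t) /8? 9*s/(8*(s^2 - 4) ) 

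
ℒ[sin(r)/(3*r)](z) atan(1/z)/3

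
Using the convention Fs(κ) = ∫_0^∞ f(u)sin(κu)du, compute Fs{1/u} pi/2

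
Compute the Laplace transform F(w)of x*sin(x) 2*w/(w^2 + 1)^2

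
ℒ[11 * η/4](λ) 11/(4 * λ^2)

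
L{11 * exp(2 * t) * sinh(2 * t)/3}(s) 22/(3 * s * (s - 4))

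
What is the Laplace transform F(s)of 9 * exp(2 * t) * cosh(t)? 9 * (s - 2)/((s - 2)^2 - 1)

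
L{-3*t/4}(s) -3/(4*s^2)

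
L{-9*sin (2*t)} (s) -18/ (s^2 + 4)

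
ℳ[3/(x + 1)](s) 3*pi*csc(pi*s) 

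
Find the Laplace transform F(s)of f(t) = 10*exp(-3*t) 10/(s + 3)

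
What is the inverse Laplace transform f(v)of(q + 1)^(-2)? v*exp(-v)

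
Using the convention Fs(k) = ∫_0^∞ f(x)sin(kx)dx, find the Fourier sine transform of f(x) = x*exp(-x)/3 2*k/(3*(k^2 + 1)^2)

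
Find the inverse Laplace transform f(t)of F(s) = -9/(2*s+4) -9*exp(-2*t)/2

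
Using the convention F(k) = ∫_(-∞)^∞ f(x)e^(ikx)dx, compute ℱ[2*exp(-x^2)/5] 2*sqrt(pi)*exp(-k^2/4)/5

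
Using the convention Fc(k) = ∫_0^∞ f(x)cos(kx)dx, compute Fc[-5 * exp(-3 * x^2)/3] -5 * sqrt(3) * sqrt(pi) * exp(-k^2/12)/18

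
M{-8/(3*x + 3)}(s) -8*pi*csc(pi*s)/3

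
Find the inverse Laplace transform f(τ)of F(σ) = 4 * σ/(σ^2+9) 4 * cos(3 * τ)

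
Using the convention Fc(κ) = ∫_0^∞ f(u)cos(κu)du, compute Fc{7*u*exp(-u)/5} 7*(1 - κ^2)/(5*(κ^2 + 1)^2)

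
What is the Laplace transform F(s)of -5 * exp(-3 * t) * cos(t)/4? 5 * (-s - 3)/(4 * ((s + 3)^2 + 1))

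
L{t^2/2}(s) s^(-3)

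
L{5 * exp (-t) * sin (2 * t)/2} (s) 5/ ( (s + 1)^2 + 4)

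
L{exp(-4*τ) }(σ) 1/(σ + 4) 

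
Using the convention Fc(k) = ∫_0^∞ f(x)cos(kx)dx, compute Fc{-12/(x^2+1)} -6*pi*exp(-k)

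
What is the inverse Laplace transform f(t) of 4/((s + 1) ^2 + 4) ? 2*exp(-t)*sin(2*t) 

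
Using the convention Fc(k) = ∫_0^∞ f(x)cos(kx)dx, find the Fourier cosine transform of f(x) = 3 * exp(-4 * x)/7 12/(7 * (k^2+16))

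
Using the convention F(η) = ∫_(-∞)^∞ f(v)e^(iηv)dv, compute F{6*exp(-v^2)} 6*sqrt(pi)*exp(-η^2/4)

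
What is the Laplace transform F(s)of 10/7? 10/(7*s)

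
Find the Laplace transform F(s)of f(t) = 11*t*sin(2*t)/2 22*s/(s^2 + 4)^2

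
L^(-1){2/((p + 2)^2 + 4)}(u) exp(-2*u)*sin(2*u)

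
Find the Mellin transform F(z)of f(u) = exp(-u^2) gamma(z/2)/2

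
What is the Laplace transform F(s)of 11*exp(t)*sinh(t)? 11/(s*(s - 2))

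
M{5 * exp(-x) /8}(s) 5 * gamma(s) /8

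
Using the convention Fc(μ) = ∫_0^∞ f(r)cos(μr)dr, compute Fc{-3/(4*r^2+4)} -3*pi*exp(-μ)/8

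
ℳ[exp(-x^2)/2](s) gamma(s/2)/4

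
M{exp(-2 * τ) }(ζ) gamma(ζ) /2^ζ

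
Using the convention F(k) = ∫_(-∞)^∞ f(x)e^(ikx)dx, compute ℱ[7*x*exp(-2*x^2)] 7*sqrt(2)*I*sqrt(pi)*k*exp(-k^2/8)/8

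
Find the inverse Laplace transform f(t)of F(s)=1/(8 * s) 1/8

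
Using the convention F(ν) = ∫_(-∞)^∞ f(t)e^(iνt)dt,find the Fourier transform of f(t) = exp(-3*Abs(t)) 6/(ν^2 + 9)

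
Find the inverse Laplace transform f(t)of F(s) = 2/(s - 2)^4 t^3*exp(2*t)/3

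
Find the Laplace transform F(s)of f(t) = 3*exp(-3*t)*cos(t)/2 3*(s+3)/(2*((s+3)^2+1))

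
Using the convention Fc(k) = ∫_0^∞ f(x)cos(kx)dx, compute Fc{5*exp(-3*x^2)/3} 5*sqrt(3)*sqrt(pi)*exp(-k^2/12)/18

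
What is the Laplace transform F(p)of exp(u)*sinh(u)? 1/(p*(p - 2))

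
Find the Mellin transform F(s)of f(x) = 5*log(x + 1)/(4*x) -5*pi*csc(pi*s)/(4*s - 4)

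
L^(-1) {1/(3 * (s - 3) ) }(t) exp(3 * t) /3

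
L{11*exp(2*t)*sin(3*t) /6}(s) 11/(2*((s - 2) ^2+9) ) 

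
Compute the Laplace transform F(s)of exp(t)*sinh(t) 1/(s*(s - 2))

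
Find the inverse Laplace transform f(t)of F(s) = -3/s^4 -t^3/2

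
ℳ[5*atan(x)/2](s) -5*pi*sec(pi*s/2)/(4*s)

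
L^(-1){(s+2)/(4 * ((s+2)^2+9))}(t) exp(-2 * t) * cos(3 * t)/4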